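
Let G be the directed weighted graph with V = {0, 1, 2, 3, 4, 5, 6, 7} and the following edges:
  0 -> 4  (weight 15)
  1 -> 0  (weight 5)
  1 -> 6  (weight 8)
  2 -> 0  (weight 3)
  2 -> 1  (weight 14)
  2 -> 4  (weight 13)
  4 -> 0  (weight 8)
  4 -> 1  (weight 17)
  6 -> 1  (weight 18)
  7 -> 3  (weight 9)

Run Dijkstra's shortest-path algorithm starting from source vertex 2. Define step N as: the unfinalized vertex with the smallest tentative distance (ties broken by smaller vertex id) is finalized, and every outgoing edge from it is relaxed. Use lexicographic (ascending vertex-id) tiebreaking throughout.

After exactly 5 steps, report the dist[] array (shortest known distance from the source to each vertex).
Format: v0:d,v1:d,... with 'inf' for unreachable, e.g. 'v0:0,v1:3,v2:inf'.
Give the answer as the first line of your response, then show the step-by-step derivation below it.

v0:3,v1:14,v2:0,v3:inf,v4:13,v5:inf,v6:22,v7:inf

step 1: dist = v0:3,v1:14,v2:0,v3:inf,v4:13,v5:inf,v6:inf,v7:inf
step 2: dist = v0:3,v1:14,v2:0,v3:inf,v4:13,v5:inf,v6:inf,v7:inf
step 3: dist = v0:3,v1:14,v2:0,v3:inf,v4:13,v5:inf,v6:inf,v7:inf
step 4: dist = v0:3,v1:14,v2:0,v3:inf,v4:13,v5:inf,v6:22,v7:inf
step 5: dist = v0:3,v1:14,v2:0,v3:inf,v4:13,v5:inf,v6:22,v7:inf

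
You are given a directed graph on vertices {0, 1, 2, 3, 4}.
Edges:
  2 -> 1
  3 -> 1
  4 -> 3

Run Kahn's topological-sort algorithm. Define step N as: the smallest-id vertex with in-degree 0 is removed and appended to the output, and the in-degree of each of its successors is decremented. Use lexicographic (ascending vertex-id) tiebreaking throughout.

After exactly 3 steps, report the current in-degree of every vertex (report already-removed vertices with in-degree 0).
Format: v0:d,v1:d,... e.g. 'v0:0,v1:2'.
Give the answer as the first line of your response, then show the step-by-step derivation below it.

v0:0,v1:1,v2:0,v3:0,v4:0

step 1: output 0; order=[0]; indeg=(0,2,0,1,0)
step 2: output 2; order=[0,2]; indeg=(0,1,0,1,0)
step 3: output 4; order=[0,2,4]; indeg=(0,1,0,0,0)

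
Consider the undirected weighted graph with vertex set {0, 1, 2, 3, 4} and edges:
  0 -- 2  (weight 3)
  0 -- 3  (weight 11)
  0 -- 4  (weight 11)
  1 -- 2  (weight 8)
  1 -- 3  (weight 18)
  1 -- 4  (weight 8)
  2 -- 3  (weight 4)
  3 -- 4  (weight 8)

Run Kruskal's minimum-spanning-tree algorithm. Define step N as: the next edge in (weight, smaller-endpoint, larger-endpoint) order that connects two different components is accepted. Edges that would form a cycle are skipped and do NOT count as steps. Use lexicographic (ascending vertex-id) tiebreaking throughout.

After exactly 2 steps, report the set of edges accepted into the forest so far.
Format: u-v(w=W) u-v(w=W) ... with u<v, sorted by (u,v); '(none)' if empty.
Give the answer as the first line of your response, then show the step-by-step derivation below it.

0-2(w=3) 2-3(w=4)

step 1: add edge 0-2 (w=3); MST = {0-2(w=3)}
step 2: add edge 2-3 (w=4); MST = {0-2(w=3) 2-3(w=4)}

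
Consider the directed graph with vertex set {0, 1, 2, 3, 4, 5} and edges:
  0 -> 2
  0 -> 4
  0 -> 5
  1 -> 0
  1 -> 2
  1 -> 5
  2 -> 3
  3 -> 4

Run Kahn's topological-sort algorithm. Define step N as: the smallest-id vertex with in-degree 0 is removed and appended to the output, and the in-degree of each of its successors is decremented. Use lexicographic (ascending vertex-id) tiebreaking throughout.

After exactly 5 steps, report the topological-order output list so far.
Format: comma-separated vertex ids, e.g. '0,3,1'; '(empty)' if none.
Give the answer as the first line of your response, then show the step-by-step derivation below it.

1,0,2,3,4

step 1: output 1; order=[1]; indeg=(0,0,1,1,2,1)
step 2: output 0; order=[1,0]; indeg=(0,0,0,1,1,0)
step 3: output 2; order=[1,0,2]; indeg=(0,0,0,0,1,0)
step 4: output 3; order=[1,0,2,3]; indeg=(0,0,0,0,0,0)
step 5: output 4; order=[1,0,2,3,4]; indeg=(0,0,0,0,0,0)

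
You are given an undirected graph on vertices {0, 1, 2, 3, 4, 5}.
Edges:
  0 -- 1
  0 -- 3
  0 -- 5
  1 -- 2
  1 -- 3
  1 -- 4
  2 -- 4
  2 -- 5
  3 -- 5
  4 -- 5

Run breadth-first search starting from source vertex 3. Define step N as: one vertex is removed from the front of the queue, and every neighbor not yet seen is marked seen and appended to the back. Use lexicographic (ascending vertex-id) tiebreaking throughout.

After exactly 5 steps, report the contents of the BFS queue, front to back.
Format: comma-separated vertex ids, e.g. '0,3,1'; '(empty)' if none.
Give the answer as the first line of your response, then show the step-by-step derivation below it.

4

step 1: dequeue 3; queue=[0,1,5]; order=3
step 2: dequeue 0; queue=[1,5]; order=3,0
step 3: dequeue 1; queue=[5,2,4]; order=3,0,1
step 4: dequeue 5; queue=[2,4]; order=3,0,1,5
step 5: dequeue 2; queue=[4]; order=3,0,1,5,2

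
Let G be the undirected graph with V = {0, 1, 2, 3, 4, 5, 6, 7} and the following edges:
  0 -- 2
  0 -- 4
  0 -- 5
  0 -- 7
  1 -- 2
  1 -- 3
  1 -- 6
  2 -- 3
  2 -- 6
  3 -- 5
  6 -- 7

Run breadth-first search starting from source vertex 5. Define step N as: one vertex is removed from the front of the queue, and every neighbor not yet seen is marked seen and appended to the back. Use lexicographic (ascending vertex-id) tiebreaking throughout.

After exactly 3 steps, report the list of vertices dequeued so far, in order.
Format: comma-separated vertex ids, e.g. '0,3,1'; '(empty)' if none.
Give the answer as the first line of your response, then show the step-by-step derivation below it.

5,0,3

step 1: dequeue 5; queue=[0,3]; order=5
step 2: dequeue 0; queue=[3,2,4,7]; order=5,0
step 3: dequeue 3; queue=[2,4,7,1]; order=5,0,3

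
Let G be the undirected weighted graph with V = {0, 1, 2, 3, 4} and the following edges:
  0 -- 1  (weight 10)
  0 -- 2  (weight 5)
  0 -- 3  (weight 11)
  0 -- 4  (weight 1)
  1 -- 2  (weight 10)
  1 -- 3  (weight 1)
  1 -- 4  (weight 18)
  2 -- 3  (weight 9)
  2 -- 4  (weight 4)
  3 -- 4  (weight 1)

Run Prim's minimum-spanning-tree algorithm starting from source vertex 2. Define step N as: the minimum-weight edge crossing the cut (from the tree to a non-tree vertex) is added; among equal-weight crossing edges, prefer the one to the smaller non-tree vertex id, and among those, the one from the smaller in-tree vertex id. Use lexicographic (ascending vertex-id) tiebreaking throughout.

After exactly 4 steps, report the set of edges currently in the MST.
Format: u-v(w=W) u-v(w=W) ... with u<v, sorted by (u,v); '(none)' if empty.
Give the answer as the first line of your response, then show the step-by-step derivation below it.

0-4(w=1) 1-3(w=1) 2-4(w=4) 3-4(w=1)

step 1: add edge 2-4 (w=4); MST = {2-4(w=4)}
step 2: add edge 0-4 (w=1); MST = {0-4(w=1) 2-4(w=4)}
step 3: add edge 3-4 (w=1); MST = {0-4(w=1) 2-4(w=4) 3-4(w=1)}
step 4: add edge 1-3 (w=1); MST = {0-4(w=1) 1-3(w=1) 2-4(w=4) 3-4(w=1)}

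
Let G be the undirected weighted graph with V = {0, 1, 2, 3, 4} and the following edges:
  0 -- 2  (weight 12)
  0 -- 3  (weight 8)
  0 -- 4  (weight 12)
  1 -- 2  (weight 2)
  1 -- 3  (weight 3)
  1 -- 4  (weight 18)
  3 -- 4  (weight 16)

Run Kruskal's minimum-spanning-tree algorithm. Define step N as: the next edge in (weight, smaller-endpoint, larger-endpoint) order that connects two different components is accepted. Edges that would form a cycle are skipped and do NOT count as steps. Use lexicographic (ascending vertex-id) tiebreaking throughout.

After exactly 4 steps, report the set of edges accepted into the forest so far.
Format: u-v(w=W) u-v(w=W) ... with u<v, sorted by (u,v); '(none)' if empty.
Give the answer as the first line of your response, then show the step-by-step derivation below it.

0-3(w=8) 0-4(w=12) 1-2(w=2) 1-3(w=3)

step 1: add edge 1-2 (w=2); MST = {1-2(w=2)}
step 2: add edge 1-3 (w=3); MST = {1-2(w=2) 1-3(w=3)}
step 3: add edge 0-3 (w=8); MST = {0-3(w=8) 1-2(w=2) 1-3(w=3)}
step 4: add edge 0-4 (w=12); MST = {0-3(w=8) 0-4(w=12) 1-2(w=2) 1-3(w=3)}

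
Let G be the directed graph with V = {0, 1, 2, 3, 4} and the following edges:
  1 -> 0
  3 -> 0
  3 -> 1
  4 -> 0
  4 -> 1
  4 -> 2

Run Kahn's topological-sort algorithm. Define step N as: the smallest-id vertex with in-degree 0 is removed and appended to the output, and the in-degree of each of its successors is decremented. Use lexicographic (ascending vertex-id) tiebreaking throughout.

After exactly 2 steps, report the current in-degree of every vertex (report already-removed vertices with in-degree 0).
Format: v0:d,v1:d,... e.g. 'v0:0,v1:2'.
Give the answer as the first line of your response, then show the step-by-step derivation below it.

v0:1,v1:0,v2:0,v3:0,v4:0

step 1: output 3; order=[3]; indeg=(2,1,1,0,0)
step 2: output 4; order=[3,4]; indeg=(1,0,0,0,0)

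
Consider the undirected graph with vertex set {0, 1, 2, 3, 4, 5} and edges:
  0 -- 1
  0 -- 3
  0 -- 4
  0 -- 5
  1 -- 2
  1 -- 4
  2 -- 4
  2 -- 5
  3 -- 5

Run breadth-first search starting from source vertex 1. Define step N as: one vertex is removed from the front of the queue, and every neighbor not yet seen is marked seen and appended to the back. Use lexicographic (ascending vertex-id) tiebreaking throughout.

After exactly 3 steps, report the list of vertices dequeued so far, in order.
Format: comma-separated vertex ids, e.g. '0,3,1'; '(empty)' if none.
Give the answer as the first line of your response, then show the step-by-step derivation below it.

1,0,2

step 1: dequeue 1; queue=[0,2,4]; order=1
step 2: dequeue 0; queue=[2,4,3,5]; order=1,0
step 3: dequeue 2; queue=[4,3,5]; order=1,0,2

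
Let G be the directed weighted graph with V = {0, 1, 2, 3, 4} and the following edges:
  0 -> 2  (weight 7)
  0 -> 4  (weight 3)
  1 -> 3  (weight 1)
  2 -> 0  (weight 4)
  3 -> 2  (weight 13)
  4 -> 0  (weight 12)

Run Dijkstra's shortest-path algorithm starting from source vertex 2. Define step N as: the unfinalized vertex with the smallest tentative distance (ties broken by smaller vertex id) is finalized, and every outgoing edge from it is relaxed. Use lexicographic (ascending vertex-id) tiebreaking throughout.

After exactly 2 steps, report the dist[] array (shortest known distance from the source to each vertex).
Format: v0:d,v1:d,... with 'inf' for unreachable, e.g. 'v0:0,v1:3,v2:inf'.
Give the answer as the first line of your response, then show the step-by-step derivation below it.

v0:4,v1:inf,v2:0,v3:inf,v4:7

step 1: dist = v0:4,v1:inf,v2:0,v3:inf,v4:inf
step 2: dist = v0:4,v1:inf,v2:0,v3:inf,v4:7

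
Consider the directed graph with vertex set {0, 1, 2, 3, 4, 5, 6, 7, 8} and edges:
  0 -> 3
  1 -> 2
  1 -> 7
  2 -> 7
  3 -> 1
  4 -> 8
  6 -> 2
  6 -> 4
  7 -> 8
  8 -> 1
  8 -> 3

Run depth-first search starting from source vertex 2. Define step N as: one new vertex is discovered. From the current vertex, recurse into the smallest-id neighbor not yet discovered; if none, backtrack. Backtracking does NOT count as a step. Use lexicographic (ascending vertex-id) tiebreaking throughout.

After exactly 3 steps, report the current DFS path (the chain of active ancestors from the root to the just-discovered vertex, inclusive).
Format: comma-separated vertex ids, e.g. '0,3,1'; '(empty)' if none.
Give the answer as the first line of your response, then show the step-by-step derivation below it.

2,7,8

step 1: discover 2; path=2; order=2
step 2: discover 7; path=2>7; order=2,7
step 3: discover 8; path=2>7>8; order=2,7,8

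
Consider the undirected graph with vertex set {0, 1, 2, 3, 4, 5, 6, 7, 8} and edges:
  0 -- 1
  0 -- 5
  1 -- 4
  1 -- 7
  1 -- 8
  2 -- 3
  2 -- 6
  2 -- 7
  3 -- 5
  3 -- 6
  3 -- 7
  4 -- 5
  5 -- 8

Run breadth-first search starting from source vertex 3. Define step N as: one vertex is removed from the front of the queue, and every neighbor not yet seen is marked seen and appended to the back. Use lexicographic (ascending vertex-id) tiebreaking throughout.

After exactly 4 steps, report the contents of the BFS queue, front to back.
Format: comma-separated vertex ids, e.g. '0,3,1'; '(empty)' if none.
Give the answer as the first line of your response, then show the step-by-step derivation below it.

7,0,4,8

step 1: dequeue 3; queue=[2,5,6,7]; order=3
step 2: dequeue 2; queue=[5,6,7]; order=3,2
step 3: dequeue 5; queue=[6,7,0,4,8]; order=3,2,5
step 4: dequeue 6; queue=[7,0,4,8]; order=3,2,5,6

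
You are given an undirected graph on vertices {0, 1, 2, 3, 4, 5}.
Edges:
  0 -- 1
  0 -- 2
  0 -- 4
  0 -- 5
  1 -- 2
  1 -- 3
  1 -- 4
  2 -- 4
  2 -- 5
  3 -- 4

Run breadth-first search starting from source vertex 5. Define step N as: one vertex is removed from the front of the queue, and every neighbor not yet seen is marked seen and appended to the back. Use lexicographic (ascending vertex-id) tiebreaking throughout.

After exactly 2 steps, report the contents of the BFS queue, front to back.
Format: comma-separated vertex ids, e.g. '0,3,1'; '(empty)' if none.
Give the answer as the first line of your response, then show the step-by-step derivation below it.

2,1,4

step 1: dequeue 5; queue=[0,2]; order=5
step 2: dequeue 0; queue=[2,1,4]; order=5,0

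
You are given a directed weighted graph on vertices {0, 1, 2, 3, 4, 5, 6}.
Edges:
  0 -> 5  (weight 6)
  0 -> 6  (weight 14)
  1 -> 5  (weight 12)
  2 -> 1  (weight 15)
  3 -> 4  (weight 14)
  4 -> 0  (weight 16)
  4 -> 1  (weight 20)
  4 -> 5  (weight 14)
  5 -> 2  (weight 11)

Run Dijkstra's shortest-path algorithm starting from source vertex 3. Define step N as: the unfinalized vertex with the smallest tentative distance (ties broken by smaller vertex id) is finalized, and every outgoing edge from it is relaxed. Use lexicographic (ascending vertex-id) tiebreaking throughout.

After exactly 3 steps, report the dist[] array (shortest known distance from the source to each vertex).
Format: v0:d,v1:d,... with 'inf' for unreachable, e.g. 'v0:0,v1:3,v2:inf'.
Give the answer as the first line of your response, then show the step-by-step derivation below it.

v0:30,v1:34,v2:39,v3:0,v4:14,v5:28,v6:inf

step 1: dist = v0:inf,v1:inf,v2:inf,v3:0,v4:14,v5:inf,v6:inf
step 2: dist = v0:30,v1:34,v2:inf,v3:0,v4:14,v5:28,v6:inf
step 3: dist = v0:30,v1:34,v2:39,v3:0,v4:14,v5:28,v6:inf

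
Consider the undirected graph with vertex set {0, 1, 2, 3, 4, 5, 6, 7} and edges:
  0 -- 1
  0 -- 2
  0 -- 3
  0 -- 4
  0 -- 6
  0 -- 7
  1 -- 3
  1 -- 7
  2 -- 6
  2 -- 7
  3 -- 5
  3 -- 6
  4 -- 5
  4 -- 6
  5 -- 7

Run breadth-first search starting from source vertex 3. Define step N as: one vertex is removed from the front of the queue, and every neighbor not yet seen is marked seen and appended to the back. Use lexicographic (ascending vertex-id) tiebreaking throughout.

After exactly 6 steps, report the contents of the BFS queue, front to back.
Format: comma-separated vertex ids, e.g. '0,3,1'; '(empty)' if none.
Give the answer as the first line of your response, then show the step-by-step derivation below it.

4,7

step 1: dequeue 3; queue=[0,1,5,6]; order=3
step 2: dequeue 0; queue=[1,5,6,2,4,7]; order=3,0
step 3: dequeue 1; queue=[5,6,2,4,7]; order=3,0,1
step 4: dequeue 5; queue=[6,2,4,7]; order=3,0,1,5
step 5: dequeue 6; queue=[2,4,7]; order=3,0,1,5,6
step 6: dequeue 2; queue=[4,7]; order=3,0,1,5,6,2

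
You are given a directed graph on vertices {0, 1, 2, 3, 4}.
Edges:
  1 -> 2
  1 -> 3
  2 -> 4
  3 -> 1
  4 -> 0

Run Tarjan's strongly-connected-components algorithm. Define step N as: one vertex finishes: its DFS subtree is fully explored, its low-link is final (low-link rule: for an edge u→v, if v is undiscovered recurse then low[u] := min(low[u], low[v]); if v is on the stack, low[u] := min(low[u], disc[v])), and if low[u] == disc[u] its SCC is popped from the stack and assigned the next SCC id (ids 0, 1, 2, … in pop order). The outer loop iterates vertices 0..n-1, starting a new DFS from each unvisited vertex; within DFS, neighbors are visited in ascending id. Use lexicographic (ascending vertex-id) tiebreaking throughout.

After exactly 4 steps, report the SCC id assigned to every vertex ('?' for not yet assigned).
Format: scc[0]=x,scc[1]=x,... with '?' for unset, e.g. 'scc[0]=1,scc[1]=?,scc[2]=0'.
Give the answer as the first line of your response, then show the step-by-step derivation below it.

scc[0]=0,scc[1]=?,scc[2]=2,scc[3]=?,scc[4]=1

step 1: low=(low[0]=0,low[1]=?,low[2]=?,low[3]=?,low[4]=?); scc=(scc[0]=0,scc[1]=?,scc[2]=?,scc[3]=?,scc[4]=?)
step 2: low=(low[0]=0,low[1]=1,low[2]=2,low[3]=?,low[4]=3); scc=(scc[0]=0,scc[1]=?,scc[2]=?,scc[3]=?,scc[4]=1)
step 3: low=(low[0]=0,low[1]=1,low[2]=2,low[3]=?,low[4]=3); scc=(scc[0]=0,scc[1]=?,scc[2]=2,scc[3]=?,scc[4]=1)
step 4: low=(low[0]=0,low[1]=1,low[2]=2,low[3]=1,low[4]=3); scc=(scc[0]=0,scc[1]=?,scc[2]=2,scc[3]=?,scc[4]=1)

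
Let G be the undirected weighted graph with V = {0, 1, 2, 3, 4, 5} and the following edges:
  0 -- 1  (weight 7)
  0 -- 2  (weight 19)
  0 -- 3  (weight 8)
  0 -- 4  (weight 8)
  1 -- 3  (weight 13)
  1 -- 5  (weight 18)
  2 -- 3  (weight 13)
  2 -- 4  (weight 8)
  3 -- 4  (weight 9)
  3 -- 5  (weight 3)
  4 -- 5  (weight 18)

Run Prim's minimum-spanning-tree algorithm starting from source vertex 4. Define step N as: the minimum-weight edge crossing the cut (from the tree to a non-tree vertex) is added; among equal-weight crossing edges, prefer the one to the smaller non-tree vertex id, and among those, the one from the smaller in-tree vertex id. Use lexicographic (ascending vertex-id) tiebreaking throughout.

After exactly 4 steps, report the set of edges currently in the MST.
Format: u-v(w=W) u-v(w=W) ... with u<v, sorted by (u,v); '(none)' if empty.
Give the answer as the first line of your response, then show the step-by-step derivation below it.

0-1(w=7) 0-3(w=8) 0-4(w=8) 2-4(w=8)

step 1: add edge 0-4 (w=8); MST = {0-4(w=8)}
step 2: add edge 0-1 (w=7); MST = {0-1(w=7) 0-4(w=8)}
step 3: add edge 2-4 (w=8); MST = {0-1(w=7) 0-4(w=8) 2-4(w=8)}
step 4: add edge 0-3 (w=8); MST = {0-1(w=7) 0-3(w=8) 0-4(w=8) 2-4(w=8)}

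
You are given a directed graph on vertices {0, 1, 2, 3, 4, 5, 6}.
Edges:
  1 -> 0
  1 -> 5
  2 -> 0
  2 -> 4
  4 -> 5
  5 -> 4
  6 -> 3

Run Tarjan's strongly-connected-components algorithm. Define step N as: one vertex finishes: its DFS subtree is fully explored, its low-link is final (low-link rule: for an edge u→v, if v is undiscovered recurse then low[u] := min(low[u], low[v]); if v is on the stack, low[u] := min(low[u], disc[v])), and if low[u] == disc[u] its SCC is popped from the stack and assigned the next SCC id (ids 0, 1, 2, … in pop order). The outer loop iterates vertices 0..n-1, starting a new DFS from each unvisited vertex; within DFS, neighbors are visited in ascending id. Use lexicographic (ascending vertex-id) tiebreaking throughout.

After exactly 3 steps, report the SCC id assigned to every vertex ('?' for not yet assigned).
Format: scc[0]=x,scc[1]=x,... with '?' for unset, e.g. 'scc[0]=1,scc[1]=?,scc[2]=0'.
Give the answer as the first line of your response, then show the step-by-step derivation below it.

scc[0]=0,scc[1]=?,scc[2]=?,scc[3]=?,scc[4]=1,scc[5]=1,scc[6]=?

step 1: low=(low[0]=0,low[1]=?,low[2]=?,low[3]=?,low[4]=?,low[5]=?,low[6]=?); scc=(scc[0]=0,scc[1]=?,scc[2]=?,scc[3]=?,scc[4]=?,scc[5]=?,scc[6]=?)
step 2: low=(low[0]=0,low[1]=1,low[2]=?,low[3]=?,low[4]=2,low[5]=2,low[6]=?); scc=(scc[0]=0,scc[1]=?,scc[2]=?,scc[3]=?,scc[4]=?,scc[5]=?,scc[6]=?)
step 3: low=(low[0]=0,low[1]=1,low[2]=?,low[3]=?,low[4]=2,low[5]=2,low[6]=?); scc=(scc[0]=0,scc[1]=?,scc[2]=?,scc[3]=?,scc[4]=1,scc[5]=1,scc[6]=?)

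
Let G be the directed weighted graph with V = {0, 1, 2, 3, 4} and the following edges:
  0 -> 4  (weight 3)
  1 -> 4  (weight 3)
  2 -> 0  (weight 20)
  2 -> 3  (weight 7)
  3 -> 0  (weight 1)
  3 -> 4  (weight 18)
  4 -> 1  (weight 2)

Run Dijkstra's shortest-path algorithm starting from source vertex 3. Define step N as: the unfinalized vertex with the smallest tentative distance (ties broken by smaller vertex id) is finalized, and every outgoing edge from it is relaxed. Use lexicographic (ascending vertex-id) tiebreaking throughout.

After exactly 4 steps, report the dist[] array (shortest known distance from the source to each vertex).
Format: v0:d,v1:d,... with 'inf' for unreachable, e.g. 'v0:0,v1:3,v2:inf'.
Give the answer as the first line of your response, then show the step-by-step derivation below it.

v0:1,v1:6,v2:inf,v3:0,v4:4

step 1: dist = v0:1,v1:inf,v2:inf,v3:0,v4:18
step 2: dist = v0:1,v1:inf,v2:inf,v3:0,v4:4
step 3: dist = v0:1,v1:6,v2:inf,v3:0,v4:4
step 4: dist = v0:1,v1:6,v2:inf,v3:0,v4:4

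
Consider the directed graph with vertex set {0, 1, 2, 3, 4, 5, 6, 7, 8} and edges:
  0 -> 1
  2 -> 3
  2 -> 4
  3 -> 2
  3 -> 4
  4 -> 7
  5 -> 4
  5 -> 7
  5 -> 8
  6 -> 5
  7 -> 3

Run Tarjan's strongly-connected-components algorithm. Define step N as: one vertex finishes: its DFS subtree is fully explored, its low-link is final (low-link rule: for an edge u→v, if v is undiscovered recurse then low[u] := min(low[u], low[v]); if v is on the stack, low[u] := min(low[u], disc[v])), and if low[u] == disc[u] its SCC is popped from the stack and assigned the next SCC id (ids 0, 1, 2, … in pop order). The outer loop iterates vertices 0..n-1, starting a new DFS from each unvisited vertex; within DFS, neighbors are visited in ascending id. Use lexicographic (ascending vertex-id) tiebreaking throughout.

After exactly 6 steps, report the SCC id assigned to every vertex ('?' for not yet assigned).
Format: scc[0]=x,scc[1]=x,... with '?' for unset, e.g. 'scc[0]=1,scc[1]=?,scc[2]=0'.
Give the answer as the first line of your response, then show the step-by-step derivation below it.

scc[0]=1,scc[1]=0,scc[2]=2,scc[3]=2,scc[4]=2,scc[5]=?,scc[6]=?,scc[7]=2,scc[8]=?

step 1: low=(low[0]=0,low[1]=1,low[2]=?,low[3]=?,low[4]=?,low[5]=?,low[6]=?,low[7]=?,low[8]=?); scc=(scc[0]=?,scc[1]=0,scc[2]=?,scc[3]=?,scc[4]=?,scc[5]=?,scc[6]=?,scc[7]=?,scc[8]=?)
step 2: low=(low[0]=0,low[1]=1,low[2]=?,low[3]=?,low[4]=?,low[5]=?,low[6]=?,low[7]=?,low[8]=?); scc=(scc[0]=1,scc[1]=0,scc[2]=?,scc[3]=?,scc[4]=?,scc[5]=?,scc[6]=?,scc[7]=?,scc[8]=?)
step 3: low=(low[0]=0,low[1]=1,low[2]=2,low[3]=2,low[4]=4,low[5]=?,low[6]=?,low[7]=3,low[8]=?); scc=(scc[0]=1,scc[1]=0,scc[2]=?,scc[3]=?,scc[4]=?,scc[5]=?,scc[6]=?,scc[7]=?,scc[8]=?)
step 4: low=(low[0]=0,low[1]=1,low[2]=2,low[3]=2,low[4]=3,low[5]=?,low[6]=?,low[7]=3,low[8]=?); scc=(scc[0]=1,scc[1]=0,scc[2]=?,scc[3]=?,scc[4]=?,scc[5]=?,scc[6]=?,scc[7]=?,scc[8]=?)
step 5: low=(low[0]=0,low[1]=1,low[2]=2,low[3]=2,low[4]=3,low[5]=?,low[6]=?,low[7]=3,low[8]=?); scc=(scc[0]=1,scc[1]=0,scc[2]=?,scc[3]=?,scc[4]=?,scc[5]=?,scc[6]=?,scc[7]=?,scc[8]=?)
step 6: low=(low[0]=0,low[1]=1,low[2]=2,low[3]=2,low[4]=3,low[5]=?,low[6]=?,low[7]=3,low[8]=?); scc=(scc[0]=1,scc[1]=0,scc[2]=2,scc[3]=2,scc[4]=2,scc[5]=?,scc[6]=?,scc[7]=2,scc[8]=?)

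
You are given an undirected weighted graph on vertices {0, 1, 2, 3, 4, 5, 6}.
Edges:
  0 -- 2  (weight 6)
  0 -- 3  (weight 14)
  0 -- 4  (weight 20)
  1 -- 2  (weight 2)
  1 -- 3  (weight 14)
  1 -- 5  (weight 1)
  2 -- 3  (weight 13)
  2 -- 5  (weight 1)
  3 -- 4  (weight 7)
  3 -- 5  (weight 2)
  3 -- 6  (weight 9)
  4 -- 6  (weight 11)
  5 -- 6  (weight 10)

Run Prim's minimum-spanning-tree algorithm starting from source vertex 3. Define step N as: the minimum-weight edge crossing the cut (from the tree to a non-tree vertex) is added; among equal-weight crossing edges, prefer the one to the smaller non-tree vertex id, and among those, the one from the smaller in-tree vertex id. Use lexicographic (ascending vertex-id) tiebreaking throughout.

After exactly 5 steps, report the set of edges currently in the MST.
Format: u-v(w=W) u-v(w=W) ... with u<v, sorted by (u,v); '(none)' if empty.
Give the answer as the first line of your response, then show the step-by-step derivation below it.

0-2(w=6) 1-5(w=1) 2-5(w=1) 3-4(w=7) 3-5(w=2)

step 1: add edge 3-5 (w=2); MST = {3-5(w=2)}
step 2: add edge 1-5 (w=1); MST = {1-5(w=1) 3-5(w=2)}
step 3: add edge 2-5 (w=1); MST = {1-5(w=1) 2-5(w=1) 3-5(w=2)}
step 4: add edge 0-2 (w=6); MST = {0-2(w=6) 1-5(w=1) 2-5(w=1) 3-5(w=2)}
step 5: add edge 3-4 (w=7); MST = {0-2(w=6) 1-5(w=1) 2-5(w=1) 3-4(w=7) 3-5(w=2)}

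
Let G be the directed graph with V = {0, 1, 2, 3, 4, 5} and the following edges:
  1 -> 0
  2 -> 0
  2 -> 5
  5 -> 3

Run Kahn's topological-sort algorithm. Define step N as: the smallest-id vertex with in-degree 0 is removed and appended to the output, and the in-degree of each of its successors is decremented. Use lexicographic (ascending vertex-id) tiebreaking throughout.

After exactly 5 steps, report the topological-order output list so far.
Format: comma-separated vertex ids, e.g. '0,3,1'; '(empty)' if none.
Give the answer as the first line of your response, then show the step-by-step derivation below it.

1,2,0,4,5

step 1: output 1; order=[1]; indeg=(1,0,0,1,0,1)
step 2: output 2; order=[1,2]; indeg=(0,0,0,1,0,0)
step 3: output 0; order=[1,2,0]; indeg=(0,0,0,1,0,0)
step 4: output 4; order=[1,2,0,4]; indeg=(0,0,0,1,0,0)
step 5: output 5; order=[1,2,0,4,5]; indeg=(0,0,0,0,0,0)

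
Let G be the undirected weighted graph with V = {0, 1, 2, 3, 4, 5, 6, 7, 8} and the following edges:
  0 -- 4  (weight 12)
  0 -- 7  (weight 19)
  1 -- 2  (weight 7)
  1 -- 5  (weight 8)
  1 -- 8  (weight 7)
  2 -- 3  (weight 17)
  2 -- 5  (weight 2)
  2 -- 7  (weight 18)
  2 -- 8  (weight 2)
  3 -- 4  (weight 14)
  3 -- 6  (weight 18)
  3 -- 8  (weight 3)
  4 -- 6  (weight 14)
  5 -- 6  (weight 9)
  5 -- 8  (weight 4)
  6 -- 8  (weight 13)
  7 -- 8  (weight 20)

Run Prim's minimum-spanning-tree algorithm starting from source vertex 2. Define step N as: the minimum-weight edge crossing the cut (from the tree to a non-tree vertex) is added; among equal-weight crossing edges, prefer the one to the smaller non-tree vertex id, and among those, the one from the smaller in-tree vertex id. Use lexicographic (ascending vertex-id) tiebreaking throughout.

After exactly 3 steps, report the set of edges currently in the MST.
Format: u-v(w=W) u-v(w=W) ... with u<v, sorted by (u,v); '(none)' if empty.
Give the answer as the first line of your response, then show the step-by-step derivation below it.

2-5(w=2) 2-8(w=2) 3-8(w=3)

step 1: add edge 2-5 (w=2); MST = {2-5(w=2)}
step 2: add edge 2-8 (w=2); MST = {2-5(w=2) 2-8(w=2)}
step 3: add edge 3-8 (w=3); MST = {2-5(w=2) 2-8(w=2) 3-8(w=3)}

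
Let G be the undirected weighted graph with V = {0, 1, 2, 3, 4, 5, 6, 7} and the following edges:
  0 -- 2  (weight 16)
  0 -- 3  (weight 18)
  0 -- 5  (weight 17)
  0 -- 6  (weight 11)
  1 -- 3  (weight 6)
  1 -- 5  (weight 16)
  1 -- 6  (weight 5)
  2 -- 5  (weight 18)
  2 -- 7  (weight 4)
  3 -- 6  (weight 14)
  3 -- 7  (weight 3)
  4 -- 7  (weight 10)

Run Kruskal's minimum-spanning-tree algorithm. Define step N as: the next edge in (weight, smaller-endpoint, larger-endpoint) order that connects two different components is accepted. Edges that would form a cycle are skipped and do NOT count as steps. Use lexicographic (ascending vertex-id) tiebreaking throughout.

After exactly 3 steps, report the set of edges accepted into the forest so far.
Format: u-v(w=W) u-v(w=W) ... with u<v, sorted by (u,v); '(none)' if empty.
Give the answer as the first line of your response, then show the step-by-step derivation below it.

1-6(w=5) 2-7(w=4) 3-7(w=3)

step 1: add edge 3-7 (w=3); MST = {3-7(w=3)}
step 2: add edge 2-7 (w=4); MST = {2-7(w=4) 3-7(w=3)}
step 3: add edge 1-6 (w=5); MST = {1-6(w=5) 2-7(w=4) 3-7(w=3)}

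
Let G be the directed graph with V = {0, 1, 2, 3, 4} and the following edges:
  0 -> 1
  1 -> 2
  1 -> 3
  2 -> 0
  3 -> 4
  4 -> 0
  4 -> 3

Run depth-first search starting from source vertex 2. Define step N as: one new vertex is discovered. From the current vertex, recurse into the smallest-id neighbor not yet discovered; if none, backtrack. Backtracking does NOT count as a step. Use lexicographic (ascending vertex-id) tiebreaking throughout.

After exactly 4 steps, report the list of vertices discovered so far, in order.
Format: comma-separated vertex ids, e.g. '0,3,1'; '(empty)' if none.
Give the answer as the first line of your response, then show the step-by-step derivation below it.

2,0,1,3

step 1: discover 2; path=2; order=2
step 2: discover 0; path=2>0; order=2,0
step 3: discover 1; path=2>0>1; order=2,0,1
step 4: discover 3; path=2>0>1>3; order=2,0,1,3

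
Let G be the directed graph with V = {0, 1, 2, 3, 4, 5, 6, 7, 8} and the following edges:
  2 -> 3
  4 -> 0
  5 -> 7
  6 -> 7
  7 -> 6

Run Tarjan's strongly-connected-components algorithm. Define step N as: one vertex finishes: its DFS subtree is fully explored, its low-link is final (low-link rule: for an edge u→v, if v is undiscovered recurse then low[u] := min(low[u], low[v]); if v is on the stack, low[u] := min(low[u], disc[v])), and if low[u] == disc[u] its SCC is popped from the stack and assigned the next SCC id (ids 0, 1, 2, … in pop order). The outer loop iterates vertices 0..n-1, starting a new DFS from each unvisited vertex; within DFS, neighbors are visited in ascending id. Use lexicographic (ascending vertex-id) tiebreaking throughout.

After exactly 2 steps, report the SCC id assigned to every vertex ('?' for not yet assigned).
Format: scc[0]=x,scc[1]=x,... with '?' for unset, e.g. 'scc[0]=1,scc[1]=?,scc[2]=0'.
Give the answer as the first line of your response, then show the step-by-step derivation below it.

scc[0]=0,scc[1]=1,scc[2]=?,scc[3]=?,scc[4]=?,scc[5]=?,scc[6]=?,scc[7]=?,scc[8]=?

step 1: low=(low[0]=0,low[1]=?,low[2]=?,low[3]=?,low[4]=?,low[5]=?,low[6]=?,low[7]=?,low[8]=?); scc=(scc[0]=0,scc[1]=?,scc[2]=?,scc[3]=?,scc[4]=?,scc[5]=?,scc[6]=?,scc[7]=?,scc[8]=?)
step 2: low=(low[0]=0,low[1]=1,low[2]=?,low[3]=?,low[4]=?,low[5]=?,low[6]=?,low[7]=?,low[8]=?); scc=(scc[0]=0,scc[1]=1,scc[2]=?,scc[3]=?,scc[4]=?,scc[5]=?,scc[6]=?,scc[7]=?,scc[8]=?)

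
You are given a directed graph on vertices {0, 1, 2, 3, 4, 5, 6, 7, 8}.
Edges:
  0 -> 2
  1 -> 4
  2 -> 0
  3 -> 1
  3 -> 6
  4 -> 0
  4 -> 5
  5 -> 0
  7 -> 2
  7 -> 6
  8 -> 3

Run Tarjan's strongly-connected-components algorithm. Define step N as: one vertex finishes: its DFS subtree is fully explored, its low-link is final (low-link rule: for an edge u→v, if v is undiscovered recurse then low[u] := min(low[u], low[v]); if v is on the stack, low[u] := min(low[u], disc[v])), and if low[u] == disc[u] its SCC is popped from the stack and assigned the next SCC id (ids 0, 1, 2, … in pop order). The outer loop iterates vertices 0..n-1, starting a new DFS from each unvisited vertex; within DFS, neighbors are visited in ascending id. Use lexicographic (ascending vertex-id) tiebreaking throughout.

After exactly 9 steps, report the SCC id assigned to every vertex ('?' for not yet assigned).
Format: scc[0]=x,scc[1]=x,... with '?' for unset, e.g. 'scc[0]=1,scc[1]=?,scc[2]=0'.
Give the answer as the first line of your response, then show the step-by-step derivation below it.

scc[0]=0,scc[1]=3,scc[2]=0,scc[3]=5,scc[4]=2,scc[5]=1,scc[6]=4,scc[7]=6,scc[8]=7

step 1: low=(low[0]=0,low[1]=?,low[2]=0,low[3]=?,low[4]=?,low[5]=?,low[6]=?,low[7]=?,low[8]=?); scc=(scc[0]=?,scc[1]=?,scc[2]=?,scc[3]=?,scc[4]=?,scc[5]=?,scc[6]=?,scc[7]=?,scc[8]=?)
step 2: low=(low[0]=0,low[1]=?,low[2]=0,low[3]=?,low[4]=?,low[5]=?,low[6]=?,low[7]=?,low[8]=?); scc=(scc[0]=0,scc[1]=?,scc[2]=0,scc[3]=?,scc[4]=?,scc[5]=?,scc[6]=?,scc[7]=?,scc[8]=?)
step 3: low=(low[0]=0,low[1]=2,low[2]=0,low[3]=?,low[4]=3,low[5]=4,low[6]=?,low[7]=?,low[8]=?); scc=(scc[0]=0,scc[1]=?,scc[2]=0,scc[3]=?,scc[4]=?,scc[5]=1,scc[6]=?,scc[7]=?,scc[8]=?)
step 4: low=(low[0]=0,low[1]=2,low[2]=0,low[3]=?,low[4]=3,low[5]=4,low[6]=?,low[7]=?,low[8]=?); scc=(scc[0]=0,scc[1]=?,scc[2]=0,scc[3]=?,scc[4]=2,scc[5]=1,scc[6]=?,scc[7]=?,scc[8]=?)
step 5: low=(low[0]=0,low[1]=2,low[2]=0,low[3]=?,low[4]=3,low[5]=4,low[6]=?,low[7]=?,low[8]=?); scc=(scc[0]=0,scc[1]=3,scc[2]=0,scc[3]=?,scc[4]=2,scc[5]=1,scc[6]=?,scc[7]=?,scc[8]=?)
step 6: low=(low[0]=0,low[1]=2,low[2]=0,low[3]=5,low[4]=3,low[5]=4,low[6]=6,low[7]=?,low[8]=?); scc=(scc[0]=0,scc[1]=3,scc[2]=0,scc[3]=?,scc[4]=2,scc[5]=1,scc[6]=4,scc[7]=?,scc[8]=?)
step 7: low=(low[0]=0,low[1]=2,low[2]=0,low[3]=5,low[4]=3,low[5]=4,low[6]=6,low[7]=?,low[8]=?); scc=(scc[0]=0,scc[1]=3,scc[2]=0,scc[3]=5,scc[4]=2,scc[5]=1,scc[6]=4,scc[7]=?,scc[8]=?)
step 8: low=(low[0]=0,low[1]=2,low[2]=0,low[3]=5,low[4]=3,low[5]=4,low[6]=6,low[7]=7,low[8]=?); scc=(scc[0]=0,scc[1]=3,scc[2]=0,scc[3]=5,scc[4]=2,scc[5]=1,scc[6]=4,scc[7]=6,scc[8]=?)
step 9: low=(low[0]=0,low[1]=2,low[2]=0,low[3]=5,low[4]=3,low[5]=4,low[6]=6,low[7]=7,low[8]=8); scc=(scc[0]=0,scc[1]=3,scc[2]=0,scc[3]=5,scc[4]=2,scc[5]=1,scc[6]=4,scc[7]=6,scc[8]=7)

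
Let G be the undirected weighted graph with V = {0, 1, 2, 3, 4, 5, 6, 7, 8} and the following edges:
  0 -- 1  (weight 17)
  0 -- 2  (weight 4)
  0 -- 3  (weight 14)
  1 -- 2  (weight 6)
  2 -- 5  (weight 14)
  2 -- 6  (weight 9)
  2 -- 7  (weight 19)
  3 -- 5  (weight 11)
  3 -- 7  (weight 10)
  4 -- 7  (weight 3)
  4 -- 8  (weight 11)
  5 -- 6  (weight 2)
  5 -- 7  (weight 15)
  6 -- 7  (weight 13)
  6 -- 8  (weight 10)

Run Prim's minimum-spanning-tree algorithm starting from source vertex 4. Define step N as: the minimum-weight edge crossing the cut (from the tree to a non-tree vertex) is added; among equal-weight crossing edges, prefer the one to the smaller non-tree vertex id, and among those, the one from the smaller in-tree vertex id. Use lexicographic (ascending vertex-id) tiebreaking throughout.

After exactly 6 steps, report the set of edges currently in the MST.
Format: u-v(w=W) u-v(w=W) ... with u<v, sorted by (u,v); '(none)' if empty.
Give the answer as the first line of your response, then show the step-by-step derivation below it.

0-2(w=4) 2-6(w=9) 3-5(w=11) 3-7(w=10) 4-7(w=3) 5-6(w=2)

step 1: add edge 4-7 (w=3); MST = {4-7(w=3)}
step 2: add edge 3-7 (w=10); MST = {3-7(w=10) 4-7(w=3)}
step 3: add edge 3-5 (w=11); MST = {3-5(w=11) 3-7(w=10) 4-7(w=3)}
step 4: add edge 5-6 (w=2); MST = {3-5(w=11) 3-7(w=10) 4-7(w=3) 5-6(w=2)}
step 5: add edge 2-6 (w=9); MST = {2-6(w=9) 3-5(w=11) 3-7(w=10) 4-7(w=3) 5-6(w=2)}
step 6: add edge 0-2 (w=4); MST = {0-2(w=4) 2-6(w=9) 3-5(w=11) 3-7(w=10) 4-7(w=3) 5-6(w=2)}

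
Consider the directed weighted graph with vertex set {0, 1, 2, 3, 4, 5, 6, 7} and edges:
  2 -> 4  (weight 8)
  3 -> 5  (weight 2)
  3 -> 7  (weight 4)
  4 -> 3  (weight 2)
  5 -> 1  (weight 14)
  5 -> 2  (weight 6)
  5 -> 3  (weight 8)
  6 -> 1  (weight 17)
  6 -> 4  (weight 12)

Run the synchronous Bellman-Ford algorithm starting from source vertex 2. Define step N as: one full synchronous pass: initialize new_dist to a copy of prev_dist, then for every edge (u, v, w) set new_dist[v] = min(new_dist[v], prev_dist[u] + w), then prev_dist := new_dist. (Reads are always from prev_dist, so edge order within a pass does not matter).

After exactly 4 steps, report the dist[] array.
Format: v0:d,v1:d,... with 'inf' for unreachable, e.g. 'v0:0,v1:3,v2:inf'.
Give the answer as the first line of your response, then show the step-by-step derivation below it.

v0:inf,v1:26,v2:0,v3:10,v4:8,v5:12,v6:inf,v7:14

step 1: dist = v0:inf,v1:inf,v2:0,v3:inf,v4:8,v5:inf,v6:inf,v7:inf
step 2: dist = v0:inf,v1:inf,v2:0,v3:10,v4:8,v5:inf,v6:inf,v7:inf
step 3: dist = v0:inf,v1:inf,v2:0,v3:10,v4:8,v5:12,v6:inf,v7:14
step 4: dist = v0:inf,v1:26,v2:0,v3:10,v4:8,v5:12,v6:inf,v7:14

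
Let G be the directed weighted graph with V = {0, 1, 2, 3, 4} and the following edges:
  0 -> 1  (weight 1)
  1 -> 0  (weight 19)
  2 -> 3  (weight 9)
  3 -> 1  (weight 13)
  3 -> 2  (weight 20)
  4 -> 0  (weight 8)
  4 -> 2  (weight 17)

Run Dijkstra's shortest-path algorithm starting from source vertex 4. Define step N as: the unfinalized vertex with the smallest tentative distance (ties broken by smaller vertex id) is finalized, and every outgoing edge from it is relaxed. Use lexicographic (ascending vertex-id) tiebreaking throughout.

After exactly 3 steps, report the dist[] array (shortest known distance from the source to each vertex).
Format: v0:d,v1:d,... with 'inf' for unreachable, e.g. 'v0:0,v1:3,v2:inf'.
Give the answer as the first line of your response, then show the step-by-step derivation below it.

v0:8,v1:9,v2:17,v3:inf,v4:0

step 1: dist = v0:8,v1:inf,v2:17,v3:inf,v4:0
step 2: dist = v0:8,v1:9,v2:17,v3:inf,v4:0
step 3: dist = v0:8,v1:9,v2:17,v3:inf,v4:0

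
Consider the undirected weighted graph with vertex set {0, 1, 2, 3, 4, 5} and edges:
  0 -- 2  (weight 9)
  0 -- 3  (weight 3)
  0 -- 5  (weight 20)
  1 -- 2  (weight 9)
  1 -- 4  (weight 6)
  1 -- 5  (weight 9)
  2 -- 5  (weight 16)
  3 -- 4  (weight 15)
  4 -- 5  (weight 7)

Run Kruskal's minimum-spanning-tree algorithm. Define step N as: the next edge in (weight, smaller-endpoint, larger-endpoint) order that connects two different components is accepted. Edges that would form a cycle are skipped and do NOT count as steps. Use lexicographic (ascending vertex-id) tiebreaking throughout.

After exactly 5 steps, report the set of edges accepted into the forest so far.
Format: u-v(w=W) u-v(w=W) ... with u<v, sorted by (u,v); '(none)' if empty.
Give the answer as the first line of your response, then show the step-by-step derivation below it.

0-2(w=9) 0-3(w=3) 1-2(w=9) 1-4(w=6) 4-5(w=7)

step 1: add edge 0-3 (w=3); MST = {0-3(w=3)}
step 2: add edge 1-4 (w=6); MST = {0-3(w=3) 1-4(w=6)}
step 3: add edge 4-5 (w=7); MST = {0-3(w=3) 1-4(w=6) 4-5(w=7)}
step 4: add edge 0-2 (w=9); MST = {0-2(w=9) 0-3(w=3) 1-4(w=6) 4-5(w=7)}
step 5: add edge 1-2 (w=9); MST = {0-2(w=9) 0-3(w=3) 1-2(w=9) 1-4(w=6) 4-5(w=7)}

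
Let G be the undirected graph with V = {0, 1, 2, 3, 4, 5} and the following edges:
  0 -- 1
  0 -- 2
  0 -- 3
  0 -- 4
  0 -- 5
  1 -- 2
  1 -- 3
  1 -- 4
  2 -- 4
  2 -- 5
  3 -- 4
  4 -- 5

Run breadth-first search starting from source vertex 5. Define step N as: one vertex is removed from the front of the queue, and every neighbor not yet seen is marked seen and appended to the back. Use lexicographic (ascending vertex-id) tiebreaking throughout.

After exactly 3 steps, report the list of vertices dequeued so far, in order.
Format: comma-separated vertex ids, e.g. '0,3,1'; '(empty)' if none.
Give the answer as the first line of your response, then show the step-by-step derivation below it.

5,0,2

step 1: dequeue 5; queue=[0,2,4]; order=5
step 2: dequeue 0; queue=[2,4,1,3]; order=5,0
step 3: dequeue 2; queue=[4,1,3]; order=5,0,2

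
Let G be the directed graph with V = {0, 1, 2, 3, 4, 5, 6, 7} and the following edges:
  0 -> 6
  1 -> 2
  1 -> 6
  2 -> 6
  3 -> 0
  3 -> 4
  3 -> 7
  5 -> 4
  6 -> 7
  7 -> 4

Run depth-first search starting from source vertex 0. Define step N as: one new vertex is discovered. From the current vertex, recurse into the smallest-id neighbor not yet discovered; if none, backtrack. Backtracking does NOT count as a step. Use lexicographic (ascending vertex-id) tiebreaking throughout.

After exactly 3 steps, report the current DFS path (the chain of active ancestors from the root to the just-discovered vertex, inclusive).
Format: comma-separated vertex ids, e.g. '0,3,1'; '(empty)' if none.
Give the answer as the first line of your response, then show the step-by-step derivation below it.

0,6,7

step 1: discover 0; path=0; order=0
step 2: discover 6; path=0>6; order=0,6
step 3: discover 7; path=0>6>7; order=0,6,7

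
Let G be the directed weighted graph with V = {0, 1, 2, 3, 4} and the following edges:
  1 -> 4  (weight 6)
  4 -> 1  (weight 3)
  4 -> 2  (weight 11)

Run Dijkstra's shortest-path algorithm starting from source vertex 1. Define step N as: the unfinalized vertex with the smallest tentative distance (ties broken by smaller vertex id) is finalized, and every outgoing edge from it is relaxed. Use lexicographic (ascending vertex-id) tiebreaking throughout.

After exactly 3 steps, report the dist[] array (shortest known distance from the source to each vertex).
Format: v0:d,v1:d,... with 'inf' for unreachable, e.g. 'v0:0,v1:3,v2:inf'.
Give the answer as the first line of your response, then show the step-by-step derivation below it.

v0:inf,v1:0,v2:17,v3:inf,v4:6

step 1: dist = v0:inf,v1:0,v2:inf,v3:inf,v4:6
step 2: dist = v0:inf,v1:0,v2:17,v3:inf,v4:6
step 3: dist = v0:inf,v1:0,v2:17,v3:inf,v4:6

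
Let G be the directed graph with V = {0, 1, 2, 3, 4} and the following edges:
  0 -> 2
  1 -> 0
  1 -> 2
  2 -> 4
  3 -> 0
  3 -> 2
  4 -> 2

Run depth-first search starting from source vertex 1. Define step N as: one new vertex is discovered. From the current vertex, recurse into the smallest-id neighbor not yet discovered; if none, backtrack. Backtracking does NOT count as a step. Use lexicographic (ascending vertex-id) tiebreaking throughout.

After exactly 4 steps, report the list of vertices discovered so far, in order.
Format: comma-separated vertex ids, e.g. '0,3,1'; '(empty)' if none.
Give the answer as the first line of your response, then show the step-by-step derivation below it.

1,0,2,4

step 1: discover 1; path=1; order=1
step 2: discover 0; path=1>0; order=1,0
step 3: discover 2; path=1>0>2; order=1,0,2
step 4: discover 4; path=1>0>2>4; order=1,0,2,4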